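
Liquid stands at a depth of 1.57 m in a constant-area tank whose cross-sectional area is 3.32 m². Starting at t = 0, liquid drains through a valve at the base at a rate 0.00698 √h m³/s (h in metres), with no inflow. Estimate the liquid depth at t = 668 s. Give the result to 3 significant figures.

Accumulation of liquid (constant cross-section A): A dh/dt = −0.00698 √h.
This is separable: 2 d(√h)/dt = −0.00698/A, so √h = √h₀ − (0.00698/(2A)) t.
√h = √1.57 − 0.00698·668/(2·3.32) = 1.2530 − 0.70220 = 0.55079.
h = 0.55079² = 0.30337 m.

0.303 m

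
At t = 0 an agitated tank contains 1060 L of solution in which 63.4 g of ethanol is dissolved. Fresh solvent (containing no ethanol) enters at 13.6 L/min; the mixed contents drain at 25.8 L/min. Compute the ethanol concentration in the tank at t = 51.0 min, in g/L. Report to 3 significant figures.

0.0223 g/L

Total volume: dV/dt = Q_in − Q_out = -12.200 L/min, so V(t) = 1060 − 12.200 t and V(51.0) = 437.80 L.
Solute balance: dm/dt = 0 − Q_out C = −Q_out m/V(t).
Separate: dm/m = −Q_out dt/V(t) ⇒ ln(m/m₀) = −(Q_out/(Q_in−Q_out)) ln(V/V₀).
m = m₀ (V₀/V)^(Q_out/(Q_in−Q_out)) = 63.4 × (1060/437.80)^(-2.1148) = 9.7715 g.
C = m/V = 9.7715/437.80 = 0.022319 g/L.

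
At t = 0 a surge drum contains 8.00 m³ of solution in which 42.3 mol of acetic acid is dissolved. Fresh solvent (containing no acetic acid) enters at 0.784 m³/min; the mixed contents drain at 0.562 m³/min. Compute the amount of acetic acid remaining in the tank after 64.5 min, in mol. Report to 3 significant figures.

3.15 mol

Let m(t) be the amount of acetic acid. Volume: V(t) = V₀ + (Q_in − Q_out) t = 8.00 + 0.22200 t; V(64.5) = 22.319 m³.
Species balance (pure solvent in): dm/dt = −Q_out · m/V(t).
Separate: dm/m = −Q_out dt/V(t) ⇒ ln(m/m₀) = −(Q_out/(Q_in−Q_out)) ln(V/V₀).
m = m₀ (V₀/V)^(Q_out/(Q_in−Q_out)) = 42.3 × (8.00/22.319)^(2.5315) = 3.1501 mol.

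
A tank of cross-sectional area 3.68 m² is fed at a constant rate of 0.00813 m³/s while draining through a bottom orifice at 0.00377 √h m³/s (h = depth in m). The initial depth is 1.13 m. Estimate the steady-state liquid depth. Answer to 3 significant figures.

Mass balance (ρ constant): A dh/dt = Q_in − 0.00377 √h. At steady state dh/dt = 0:
Q_in = 0.00377 √h_ss ⇒ √h_ss = 0.00813/0.00377 = 2.1565.
h_ss = 2.1565² = 4.6505 m. (Since h₀ = 1.13 m < h_ss, the level will rise toward this value.)

4.65 m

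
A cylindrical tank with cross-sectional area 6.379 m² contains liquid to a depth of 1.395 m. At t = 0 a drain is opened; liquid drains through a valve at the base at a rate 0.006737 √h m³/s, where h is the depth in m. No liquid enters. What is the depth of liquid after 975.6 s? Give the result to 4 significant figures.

A dh/dt = −Q_out = −0.006737 √h.
Separate and integrate: 2(√h − √h₀) = −(0.006737/A) t.
√h = √1.395 − 0.006737·975.6/(2·6.379) = 1.18110 − 0.515176 = 0.665925.
h = 0.665925² = 0.443456 m.

0.4435 m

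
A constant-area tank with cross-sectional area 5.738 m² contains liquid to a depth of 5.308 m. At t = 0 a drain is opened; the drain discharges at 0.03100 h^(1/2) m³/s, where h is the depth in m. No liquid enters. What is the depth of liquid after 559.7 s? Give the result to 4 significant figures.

Accumulation of liquid (constant cross-section A): A dh/dt = −0.03100 √h.
∫ h^(−1/2) dh = −(0.03100/A) ∫ dt, giving 2√h = 2√h₀ − (0.03100/A) t.
√h = √5.308 − 0.03100·559.7/(2·5.738) = 2.30391 − 1.51191 = 0.791998.
h = 0.791998² = 0.627261 m.

0.6273 m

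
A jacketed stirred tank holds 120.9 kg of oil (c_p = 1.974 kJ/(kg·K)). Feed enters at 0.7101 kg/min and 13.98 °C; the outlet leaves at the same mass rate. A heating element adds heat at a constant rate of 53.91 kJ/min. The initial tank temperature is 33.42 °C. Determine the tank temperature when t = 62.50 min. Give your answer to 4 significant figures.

39.26 °C

M c_p dT/dt = ṁ c_p (T_in − T) + Q̇.
τ = M/ṁ = 170.258 min; T_ss = T_in + Q̇/(ṁ c_p) = 13.98 + 53.91/(0.7101·1.974) = 52.4394 °C.
Solution: T(t) = T_ss + (T₀ − T_ss) e^(−t/τ).
T(62.50) = 52.4394 + (-19.0194)·e^(−62.50/170.258) = 52.4394 + (-19.0194)·0.692747 = 39.2638 °C.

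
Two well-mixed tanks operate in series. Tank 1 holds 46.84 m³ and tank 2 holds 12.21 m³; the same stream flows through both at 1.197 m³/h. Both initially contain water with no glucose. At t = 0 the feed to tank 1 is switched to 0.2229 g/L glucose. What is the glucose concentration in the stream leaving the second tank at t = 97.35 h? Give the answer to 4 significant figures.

0.1979 g/L

Each tank obeys Vᵢ dCᵢ/dt = Q(Cᵢ₋₁ − Cᵢ), so τᵢ = Vᵢ/Q.
τ₁ = 46.84/1.197 = 39.1312 h; τ₂ = 12.21/1.197 = 10.2005 h.
Solving the cascade with C₁(0)=C₂(0)=0 gives C₂(t) = C_in[1 − (τ₁ e^(−t/τ₁) − τ₂ e^(−t/τ₂))/(τ₁ − τ₂)].
At t = 97.35: e^(−t/τ₁) = 0.0830936, e^(−t/τ₂) = 7.16549e-05.
C₂ = 0.2229·[1 − (39.1312·0.0830936 − 10.2005·7.16549e-05)/(28.9307)] = 0.2229·0.887634 = 0.197854 g/L.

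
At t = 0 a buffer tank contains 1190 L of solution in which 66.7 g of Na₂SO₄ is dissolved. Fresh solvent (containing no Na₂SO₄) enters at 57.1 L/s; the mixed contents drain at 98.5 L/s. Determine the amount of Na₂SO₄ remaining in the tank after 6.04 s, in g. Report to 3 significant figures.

38.1 g

Total volume: dV/dt = Q_in − Q_out = -41.400 L/s, so V(t) = 1190 − 41.400 t and V(6.04) = 939.94 L.
Species balance (pure solvent in): dm/dt = −Q_out · m/V(t).
dm/m = −Q_out dt/(V₀ − 41.400 t); integrating gives ln(m/m₀) = −(Q_out/(Q_in−Q_out)) ln(V/V₀).
m = m₀ (V₀/V)^(Q_out/(Q_in−Q_out)) = 66.7 × (1190/939.94)^(-2.3792) = 38.053 g.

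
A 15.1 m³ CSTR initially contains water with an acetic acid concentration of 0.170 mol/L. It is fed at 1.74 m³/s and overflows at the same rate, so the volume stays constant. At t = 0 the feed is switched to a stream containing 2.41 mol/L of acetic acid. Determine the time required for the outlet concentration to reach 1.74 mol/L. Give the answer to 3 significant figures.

Species balance: V dC/dt = Q(C_in − C) ⇒ τ = V/Q = 8.6782 s.
C(t) = C_in + (C₀ − C_in) e^(−t/τ). Set C = 1.74 and solve for t:
e^(−t/τ) = (C − C_in)/(C₀ − C_in) = (1.74 − 2.41)/(0.170 − 2.41) = 0.29911
t = −τ ln(…) = 8.6782 × 1.2070 = 10.474 s.

10.5 s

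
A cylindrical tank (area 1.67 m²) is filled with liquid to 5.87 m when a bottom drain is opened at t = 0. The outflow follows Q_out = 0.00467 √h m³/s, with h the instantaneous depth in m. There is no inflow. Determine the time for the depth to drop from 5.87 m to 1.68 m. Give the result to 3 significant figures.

Volume balance on the tank: A dh/dt = −0.00467 √h.
Separate and integrate: 2(√h − √h₀) = −(0.00467/A) t.
t = 2A(√h₀ − √h)/0.00467 = 2·1.67·(√5.87 − √1.68)/0.00467
  = 3.3400 × (2.4228 − 1.2961) / 0.00467 = 805.79 s.

806 s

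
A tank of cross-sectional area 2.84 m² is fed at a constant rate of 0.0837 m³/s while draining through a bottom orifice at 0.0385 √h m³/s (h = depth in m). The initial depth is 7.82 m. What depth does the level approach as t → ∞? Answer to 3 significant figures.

A dh/dt = Q_in − 0.0385 √h. Steady state requires inflow = outflow:
Q_in = 0.0385 √h_ss ⇒ √h_ss = 0.0837/0.0385 = 2.1740.
h_ss = 2.1740² = 4.7264 m. (Since h₀ = 7.82 m > h_ss, the level will fall toward this value.)

4.73 m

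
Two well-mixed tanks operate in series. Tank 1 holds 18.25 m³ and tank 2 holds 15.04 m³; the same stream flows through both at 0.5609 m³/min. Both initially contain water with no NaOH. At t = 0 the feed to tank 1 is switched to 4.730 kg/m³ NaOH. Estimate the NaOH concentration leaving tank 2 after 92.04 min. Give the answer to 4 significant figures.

3.857 kg/m³

Time constants: τᵢ = Vᵢ/Q for each well-mixed tank.
τ₁ = 18.25/0.5609 = 32.5370 min; τ₂ = 15.04/0.5609 = 26.8140 min.
Solving the cascade with C₁(0)=C₂(0)=0 gives C₂(t) = C_in[1 − (τ₁ e^(−t/τ₁) − τ₂ e^(−t/τ₂))/(τ₁ − τ₂)].
At t = 92.04: e^(−t/τ₁) = 0.0590849, e^(−t/τ₂) = 0.0323051.
C₂ = 4.730·[1 − (32.5370·0.0590849 − 26.8140·0.0323051)/(5.72295)] = 4.730·0.815442 = 3.85704 kg/m³.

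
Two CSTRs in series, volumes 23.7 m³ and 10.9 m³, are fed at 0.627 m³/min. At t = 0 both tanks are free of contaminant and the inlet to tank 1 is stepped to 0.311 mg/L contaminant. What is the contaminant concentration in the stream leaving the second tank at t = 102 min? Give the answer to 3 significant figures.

Time constants: τᵢ = Vᵢ/Q for each well-mixed tank.
τ₁ = 23.7/0.627 = 37.799 min; τ₂ = 10.9/0.627 = 17.384 min.
Solving the cascade with C₁(0)=C₂(0)=0 gives C₂(t) = C_in[1 − (τ₁ e^(−t/τ₁) − τ₂ e^(−t/τ₂))/(τ₁ − τ₂)].
At t = 102: e^(−t/τ₁) = 0.067308, e^(−t/τ₂) = 0.0028304.
C₂ = 0.311·[1 − (37.799·0.067308 − 17.384·0.0028304)/(20.415)] = 0.311·0.87779 = 0.27299 mg/L.

0.273 mg/L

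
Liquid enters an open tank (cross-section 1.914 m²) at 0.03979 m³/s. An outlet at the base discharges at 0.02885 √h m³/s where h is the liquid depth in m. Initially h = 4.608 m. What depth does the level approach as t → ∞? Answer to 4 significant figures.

A dh/dt = Q_in − 0.02885 √h. Steady state requires inflow = outflow:
Q_in = 0.02885 √h_ss ⇒ √h_ss = 0.03979/0.02885 = 1.37920.
h_ss = 1.37920² = 1.90220 m. (Since h₀ = 4.608 m > h_ss, the level will fall toward this value.)

1.902 m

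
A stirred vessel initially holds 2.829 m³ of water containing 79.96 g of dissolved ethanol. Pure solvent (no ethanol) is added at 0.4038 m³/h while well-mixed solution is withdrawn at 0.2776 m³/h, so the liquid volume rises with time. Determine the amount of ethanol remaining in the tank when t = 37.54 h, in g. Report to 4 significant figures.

9.184 g

Total volume: dV/dt = Q_in − Q_out = 0.126200 m³/h, so V(t) = 2.829 + 0.126200 t and V(37.54) = 7.56655 m³.
Species balance (pure solvent in): dm/dt = −Q_out · m/V(t).
Separate: dm/m = −Q_out dt/V(t) ⇒ ln(m/m₀) = −(Q_out/(Q_in−Q_out)) ln(V/V₀).
m = m₀ (V₀/V)^(Q_out/(Q_in−Q_out)) = 79.96 × (2.829/7.56655)^(2.19968) = 9.18387 g.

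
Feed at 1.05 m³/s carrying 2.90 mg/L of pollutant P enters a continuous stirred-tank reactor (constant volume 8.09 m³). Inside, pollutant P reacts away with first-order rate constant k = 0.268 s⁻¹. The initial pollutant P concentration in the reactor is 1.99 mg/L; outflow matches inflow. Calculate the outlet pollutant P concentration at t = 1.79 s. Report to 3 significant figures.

Accumulation = in − out − consumed: V dC/dt = Q C_in − Q C − k V C.
dC/dt = (Q/V) C_in − (Q/V + k) C; effective rate a = Q/V + k = 0.12979 + 0.268 = 0.39779 s⁻¹.
C_ss = Q C_in/(Q + kV) = 0.94620 mg/L; C(t) = C_ss + (C₀ − C_ss) e^(−a t).
C(1.79) = 0.94620 + (1.0438)·e^(−0.39779·1.79) = 0.94620 + (1.0438)·0.49064 = 1.4583 mg/L.

1.46 mg/L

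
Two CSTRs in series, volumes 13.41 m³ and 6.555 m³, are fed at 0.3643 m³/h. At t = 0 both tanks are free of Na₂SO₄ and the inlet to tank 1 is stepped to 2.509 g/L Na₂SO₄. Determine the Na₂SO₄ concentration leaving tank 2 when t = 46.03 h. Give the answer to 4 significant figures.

Time constants: τᵢ = Vᵢ/Q for each well-mixed tank.
τ₁ = 13.41/0.3643 = 36.8103 h; τ₂ = 6.555/0.3643 = 17.9934 h.
Solving the cascade with C₁(0)=C₂(0)=0 gives C₂(t) = C_in[1 − (τ₁ e^(−t/τ₁) − τ₂ e^(−t/τ₂))/(τ₁ − τ₂)].
At t = 46.03: e^(−t/τ₁) = 0.286372, e^(−t/τ₂) = 0.0774472.
C₂ = 2.509·[1 − (36.8103·0.286372 − 17.9934·0.0774472)/(18.8169)] = 2.509·0.513847 = 1.28924 g/L.

1.289 g/L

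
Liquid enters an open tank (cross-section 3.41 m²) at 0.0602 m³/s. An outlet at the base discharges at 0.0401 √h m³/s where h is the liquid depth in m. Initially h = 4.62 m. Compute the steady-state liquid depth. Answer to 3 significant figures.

2.25 m

A dh/dt = Q_in − 0.0401 √h. Steady state requires inflow = outflow:
Q_in = 0.0401 √h_ss ⇒ √h_ss = 0.0602/0.0401 = 1.5012.
h_ss = 1.5012² = 2.2537 m. (Since h₀ = 4.62 m > h_ss, the level will fall toward this value.)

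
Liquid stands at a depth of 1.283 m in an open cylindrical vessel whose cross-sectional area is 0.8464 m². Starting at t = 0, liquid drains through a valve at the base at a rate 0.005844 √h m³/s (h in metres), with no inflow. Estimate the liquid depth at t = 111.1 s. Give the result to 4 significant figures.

With no inflow, A dh/dt = −0.005844 √h.
∫ h^(−1/2) dh = −(0.005844/A) ∫ dt, giving 2√h = 2√h₀ − (0.005844/A) t.
√h = √1.283 − 0.005844·111.1/(2·0.8464) = 1.13270 − 0.383547 = 0.749149.
h = 0.749149² = 0.561224 m.

0.5612 m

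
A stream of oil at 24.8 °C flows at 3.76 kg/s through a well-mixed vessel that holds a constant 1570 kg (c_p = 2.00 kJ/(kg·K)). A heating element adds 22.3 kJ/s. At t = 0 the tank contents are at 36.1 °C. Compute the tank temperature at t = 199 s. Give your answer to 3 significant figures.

32.9 °C

M c_p dT/dt = ṁ c_p (T_in − T) + Q̇.
Rearrange: dT/dt = (T_ss − T)/τ with τ = M/ṁ = 417.55 s and T_ss = T_in + Q̇/(ṁ c_p) = 27.765 °C.
T approaches T_ss exponentially: T(t) = T_ss + (T₀ − T_ss) e^(−t/τ).
T(199) = 27.765 + (8.3346)·e^(−199/417.55) = 27.765 + (8.3346)·0.62090 = 32.940 °C.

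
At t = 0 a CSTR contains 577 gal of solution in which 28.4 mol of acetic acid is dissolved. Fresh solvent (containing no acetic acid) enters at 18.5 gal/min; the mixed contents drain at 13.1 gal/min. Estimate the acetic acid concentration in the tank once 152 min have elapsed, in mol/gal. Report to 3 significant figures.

0.00238 mol/gal

Let m(t) be the amount of acetic acid. Volume: V(t) = V₀ + (Q_in − Q_out) t = 577 + 5.4000 t; V(152) = 1397.8 gal.
Solute balance: dm/dt = 0 − Q_out C = −Q_out m/V(t).
Separate: dm/m = −Q_out dt/V(t) ⇒ ln(m/m₀) = −(Q_out/(Q_in−Q_out)) ln(V/V₀).
m = m₀ (V₀/V)^(Q_out/(Q_in−Q_out)) = 28.4 × (577/1397.8)^(2.4259) = 3.3198 mol.
C = m/V = 3.3198/1397.8 = 0.0023750 mol/gal.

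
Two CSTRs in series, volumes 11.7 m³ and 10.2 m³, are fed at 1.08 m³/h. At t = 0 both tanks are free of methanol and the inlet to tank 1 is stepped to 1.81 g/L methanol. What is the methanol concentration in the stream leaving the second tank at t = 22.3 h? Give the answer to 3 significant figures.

1.17 g/L

Each tank obeys Vᵢ dCᵢ/dt = Q(Cᵢ₋₁ − Cᵢ), so τᵢ = Vᵢ/Q.
τ₁ = 11.7/1.08 = 10.833 h; τ₂ = 10.2/1.08 = 9.4444 h.
Tank 1: C₁ = C_in(1 − e^(−t/τ₁)). Tank 2 (τ₁ ≠ τ₂): C₂ = C_in[1 − (τ₁ e^(−t/τ₁) − τ₂ e^(−t/τ₂))/(τ₁ − τ₂)].
At t = 22.3: e^(−t/τ₁) = 0.12765, e^(−t/τ₂) = 0.094309.
C₂ = 1.81·[1 − (10.833·0.12765 − 9.4444·0.094309)/(1.3889)] = 1.81·0.64563 = 1.1686 g/L.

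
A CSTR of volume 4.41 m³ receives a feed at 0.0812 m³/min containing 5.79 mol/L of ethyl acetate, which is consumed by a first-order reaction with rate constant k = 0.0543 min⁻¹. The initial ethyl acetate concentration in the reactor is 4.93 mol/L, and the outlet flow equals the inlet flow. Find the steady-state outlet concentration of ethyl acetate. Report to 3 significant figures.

1.47 mol/L

Accumulation = in − out − consumed: V dC/dt = Q C_in − Q C − k V C.
Steady state (dC/dt = 0): C_ss = Q C_in/(Q + kV) = C_in/(1 + kV/Q).
C_ss = 0.0812·5.79/(0.0812 + 0.0543·4.41) = 0.47015/0.32066 = 1.4662 mol/L.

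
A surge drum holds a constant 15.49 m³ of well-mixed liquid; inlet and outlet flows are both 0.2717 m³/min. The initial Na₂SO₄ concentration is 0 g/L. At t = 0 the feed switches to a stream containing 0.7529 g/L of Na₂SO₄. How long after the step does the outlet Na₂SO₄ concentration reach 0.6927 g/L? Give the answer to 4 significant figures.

Transient balance on the dissolved component: V dC/dt = Q(C_in − C), so τ = V/Q = 57.0114 min.
C(t) = C_in + (C₀ − C_in) e^(−t/τ). Set C = 0.6927 and solve for t:
e^(−t/τ) = (C − C_in)/(C₀ − C_in) = (0.6927 − 0.7529)/(0 − 0.7529) = 0.0799575
t = −τ ln(…) = 57.0114 × 2.52626 = 144.026 min.

144.0 min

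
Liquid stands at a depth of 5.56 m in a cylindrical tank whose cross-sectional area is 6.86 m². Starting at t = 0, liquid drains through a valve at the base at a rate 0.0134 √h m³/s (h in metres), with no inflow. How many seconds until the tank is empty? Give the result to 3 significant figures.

With no inflow, A dh/dt = −0.0134 √h.
This is separable: 2 d(√h)/dt = −0.0134/A, so √h = √h₀ − (0.0134/(2A)) t.
Set h = 0: 2√h₀ = (0.0134/A) t_empty ⇒ t_empty = 2A√h₀/0.0134.
t_empty = 2·6.86·√5.56/0.0134 = 13.720·2.3580/0.0134 = 2414.3 s.

2410 s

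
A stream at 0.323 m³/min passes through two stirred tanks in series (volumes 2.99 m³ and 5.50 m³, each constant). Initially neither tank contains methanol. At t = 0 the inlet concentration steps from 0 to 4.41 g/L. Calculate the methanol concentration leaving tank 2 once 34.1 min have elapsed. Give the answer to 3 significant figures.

Species balance on tank i: dCᵢ/dt = (Cᵢ₋₁ − Cᵢ)/τᵢ with τᵢ = Vᵢ/Q.
τ₁ = 2.99/0.323 = 9.2570 min; τ₂ = 5.50/0.323 = 17.028 min.
Solving the cascade with C₁(0)=C₂(0)=0 gives C₂(t) = C_in[1 − (τ₁ e^(−t/τ₁) − τ₂ e^(−t/τ₂))/(τ₁ − τ₂)].
At t = 34.1: e^(−t/τ₁) = 0.025130, e^(−t/τ₂) = 0.13498.
C₂ = 4.41·[1 − (9.2570·0.025130 − 17.028·0.13498)/(-7.7709)] = 4.41·0.73415 = 3.2376 g/L.

3.24 g/L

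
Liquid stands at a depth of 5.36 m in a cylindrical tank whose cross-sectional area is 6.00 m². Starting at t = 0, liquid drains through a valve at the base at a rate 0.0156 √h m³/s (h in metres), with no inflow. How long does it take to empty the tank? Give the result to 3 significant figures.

A dh/dt = −Q_out = −0.0156 √h.
This is separable: 2 d(√h)/dt = −0.0156/A, so √h = √h₀ − (0.0156/(2A)) t.
Set h = 0: 2√h₀ = (0.0156/A) t_empty ⇒ t_empty = 2A√h₀/0.0156.
t_empty = 2·6.00·√5.36/0.0156 = 12.000·2.3152/0.0156 = 1780.9 s.

1780 s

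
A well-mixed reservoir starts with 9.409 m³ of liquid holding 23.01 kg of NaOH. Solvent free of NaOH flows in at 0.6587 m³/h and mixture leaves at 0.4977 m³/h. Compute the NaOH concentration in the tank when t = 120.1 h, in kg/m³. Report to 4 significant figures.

Total volume: dV/dt = Q_in − Q_out = 0.161000 m³/h, so V(t) = 9.409 + 0.161000 t and V(120.1) = 28.7451 m³.
Solute balance: dm/dt = 0 − Q_out C = −Q_out m/V(t).
dm/m = −Q_out dt/(V₀ + 0.161000 t); integrating gives ln(m/m₀) = −(Q_out/(Q_in−Q_out)) ln(V/V₀).
m = m₀ (V₀/V)^(Q_out/(Q_in−Q_out)) = 23.01 × (9.409/28.7451)^(3.09130) = 0.728737 kg.
C = m/V = 0.728737/28.7451 = 0.0253517 kg/m³.

0.02535 kg/m³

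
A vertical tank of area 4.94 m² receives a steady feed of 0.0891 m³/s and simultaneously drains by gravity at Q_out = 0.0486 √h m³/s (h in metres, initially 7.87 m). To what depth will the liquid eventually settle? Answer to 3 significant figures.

3.36 m

Level balance: A dh/dt = 0.0891 − 0.0486 √h. Setting dh/dt = 0:
Q_in = 0.0486 √h_ss ⇒ √h_ss = 0.0891/0.0486 = 1.8333.
h_ss = 1.8333² = 3.3611 m. (Since h₀ = 7.87 m > h_ss, the level will fall toward this value.)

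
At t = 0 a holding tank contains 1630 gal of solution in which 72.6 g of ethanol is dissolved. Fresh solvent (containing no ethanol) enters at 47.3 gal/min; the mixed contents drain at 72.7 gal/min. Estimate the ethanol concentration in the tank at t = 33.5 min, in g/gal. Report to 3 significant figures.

0.0113 g/gal

Total volume: dV/dt = Q_in − Q_out = -25.400 gal/min, so V(t) = 1630 − 25.400 t and V(33.5) = 779.10 gal.
No ethanol enters, so dm/dt = −Q_out · (m/V).
dm/m = −Q_out dt/(V₀ − 25.400 t); integrating gives ln(m/m₀) = −(Q_out/(Q_in−Q_out)) ln(V/V₀).
m = m₀ (V₀/V)^(Q_out/(Q_in−Q_out)) = 72.6 × (1630/779.10)^(-2.8622) = 8.7767 g.
C = m/V = 8.7767/779.10 = 0.011265 g/gal.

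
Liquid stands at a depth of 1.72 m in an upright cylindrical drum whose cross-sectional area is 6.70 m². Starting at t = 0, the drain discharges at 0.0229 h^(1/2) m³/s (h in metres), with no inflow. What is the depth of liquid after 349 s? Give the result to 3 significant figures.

0.511 m

With no inflow, A dh/dt = −0.0229 √h.
Separate and integrate: 2(√h − √h₀) = −(0.0229/A) t.
√h = √1.72 − 0.0229·349/(2·6.70) = 1.3115 − 0.59643 = 0.71506.
h = 0.71506² = 0.51131 m.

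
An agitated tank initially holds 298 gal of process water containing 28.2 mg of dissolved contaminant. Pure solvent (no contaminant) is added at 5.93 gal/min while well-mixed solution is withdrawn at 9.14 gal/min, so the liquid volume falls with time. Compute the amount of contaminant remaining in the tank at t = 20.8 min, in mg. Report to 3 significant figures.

Let m(t) be the amount of contaminant. Volume: V(t) = V₀ + (Q_in − Q_out) t = 298 − 3.2100 t; V(20.8) = 231.23 gal.
Species balance (pure solvent in): dm/dt = −Q_out · m/V(t).
dm/m = −Q_out dt/(V₀ − 3.2100 t); integrating gives ln(m/m₀) = −(Q_out/(Q_in−Q_out)) ln(V/V₀).
m = m₀ (V₀/V)^(Q_out/(Q_in−Q_out)) = 28.2 × (298/231.23)^(-2.8474) = 13.695 mg.

13.7 mg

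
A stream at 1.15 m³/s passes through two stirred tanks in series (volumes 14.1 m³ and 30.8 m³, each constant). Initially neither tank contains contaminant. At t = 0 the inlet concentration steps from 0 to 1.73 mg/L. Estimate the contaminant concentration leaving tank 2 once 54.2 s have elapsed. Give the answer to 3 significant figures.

1.33 mg/L

Each tank obeys Vᵢ dCᵢ/dt = Q(Cᵢ₋₁ − Cᵢ), so τᵢ = Vᵢ/Q.
τ₁ = 14.1/1.15 = 12.261 s; τ₂ = 30.8/1.15 = 26.783 s.
Solving the cascade with C₁(0)=C₂(0)=0 gives C₂(t) = C_in[1 − (τ₁ e^(−t/τ₁) − τ₂ e^(−t/τ₂))/(τ₁ − τ₂)].
At t = 54.2: e^(−t/τ₁) = 0.012027, e^(−t/τ₂) = 0.13217.
C₂ = 1.73·[1 − (12.261·0.012027 − 26.783·0.13217)/(-14.522)] = 1.73·0.76640 = 1.3259 mg/L.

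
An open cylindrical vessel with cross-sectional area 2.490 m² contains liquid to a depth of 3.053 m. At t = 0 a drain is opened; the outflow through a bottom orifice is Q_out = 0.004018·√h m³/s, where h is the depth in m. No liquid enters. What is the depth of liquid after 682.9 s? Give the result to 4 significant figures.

1.431 m

A dh/dt = −Q_out = −0.004018 √h.
∫ h^(−1/2) dh = −(0.004018/A) ∫ dt, giving 2√h = 2√h₀ − (0.004018/A) t.
√h = √3.053 − 0.004018·682.9/(2·2.490) = 1.74728 − 0.550982 = 1.19630.
h = 1.19630² = 1.43114 m.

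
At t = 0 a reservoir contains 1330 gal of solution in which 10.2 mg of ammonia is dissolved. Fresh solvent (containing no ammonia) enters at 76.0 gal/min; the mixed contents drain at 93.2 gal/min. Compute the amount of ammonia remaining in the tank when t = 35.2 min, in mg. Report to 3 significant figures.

0.380 mg

Let m(t) be the amount of ammonia. Volume: V(t) = V₀ + (Q_in − Q_out) t = 1330 − 17.200 t; V(35.2) = 724.56 gal.
No ammonia enters, so dm/dt = −Q_out · (m/V).
Separate: dm/m = −Q_out dt/V(t) ⇒ ln(m/m₀) = −(Q_out/(Q_in−Q_out)) ln(V/V₀).
m = m₀ (V₀/V)^(Q_out/(Q_in−Q_out)) = 10.2 × (1330/724.56)^(-5.4186) = 0.37957 mg.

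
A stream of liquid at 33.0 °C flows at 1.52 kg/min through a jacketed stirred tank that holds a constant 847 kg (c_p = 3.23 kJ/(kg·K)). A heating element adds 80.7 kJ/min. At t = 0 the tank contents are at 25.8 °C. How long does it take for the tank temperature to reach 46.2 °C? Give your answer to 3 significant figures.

M c_p dT/dt = ṁ c_p (T_in − T) + Q̇.
τ = M/ṁ = 557.24 min; T_ss = T_in + Q̇/(ṁ c_p) = 49.437 °C.
T(t) = T_ss + (T₀ − T_ss) e^(−t/τ). Set T = 46.2:
e^(−t/τ) = (46.2 − 49.437)/(25.8 − 49.437) = 0.13695
t = −557.24 · ln(0.13695) = 1107.9 min.

1110 min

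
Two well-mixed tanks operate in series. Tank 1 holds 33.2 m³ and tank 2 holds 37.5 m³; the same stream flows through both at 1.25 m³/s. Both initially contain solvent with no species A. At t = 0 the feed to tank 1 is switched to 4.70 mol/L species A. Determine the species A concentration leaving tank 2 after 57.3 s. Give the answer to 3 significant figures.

Each tank obeys Vᵢ dCᵢ/dt = Q(Cᵢ₋₁ − Cᵢ), so τᵢ = Vᵢ/Q.
τ₁ = 33.2/1.25 = 26.560 s; τ₂ = 37.5/1.25 = 30.000 s.
Solving the cascade with C₁(0)=C₂(0)=0 gives C₂(t) = C_in[1 − (τ₁ e^(−t/τ₁) − τ₂ e^(−t/τ₂))/(τ₁ − τ₂)].
At t = 57.3: e^(−t/τ₁) = 0.11563, e^(−t/τ₂) = 0.14808.
C₂ = 4.70·[1 − (26.560·0.11563 − 30.000·0.14808)/(-3.4400)] = 4.70·0.60135 = 2.8264 mol/L.

2.83 mol/L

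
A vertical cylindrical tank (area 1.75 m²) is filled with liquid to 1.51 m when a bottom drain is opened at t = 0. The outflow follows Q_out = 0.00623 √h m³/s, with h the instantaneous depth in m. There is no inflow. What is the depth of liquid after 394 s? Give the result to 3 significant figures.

0.278 m

Unsteady balance on liquid volume: A dh/dt = −0.00623 √h.
∫ h^(−1/2) dh = −(0.00623/A) ∫ dt, giving 2√h = 2√h₀ − (0.00623/A) t.
√h = √1.51 − 0.00623·394/(2·1.75) = 1.2288 − 0.70132 = 0.52750.
h = 0.52750² = 0.27826 m.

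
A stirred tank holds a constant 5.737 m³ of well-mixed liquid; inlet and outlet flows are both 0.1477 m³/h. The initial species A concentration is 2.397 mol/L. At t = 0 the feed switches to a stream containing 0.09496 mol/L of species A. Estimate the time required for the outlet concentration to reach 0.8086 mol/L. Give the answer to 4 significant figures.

45.49 h

Species balance: V dC/dt = Q(C_in − C) ⇒ τ = V/Q = 38.8422 h.
C(t) = C_in + (C₀ − C_in) e^(−t/τ). Set C = 0.8086 and solve for t:
e^(−t/τ) = (C − C_in)/(C₀ − C_in) = (0.8086 − 0.09496)/(2.397 − 0.09496) = 0.310003
t = −τ ln(…) = 38.8422 × 1.17117 = 45.4910 h.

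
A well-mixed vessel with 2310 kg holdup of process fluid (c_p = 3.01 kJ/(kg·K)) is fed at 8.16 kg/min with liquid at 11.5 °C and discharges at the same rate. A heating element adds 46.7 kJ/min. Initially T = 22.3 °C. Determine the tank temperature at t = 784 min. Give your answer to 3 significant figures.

14.0 °C

M c_p dT/dt = ṁ c_p (T_in − T) + Q̇.
Rearrange: dT/dt = (T_ss − T)/τ with τ = M/ṁ = 283.09 min and T_ss = T_in + Q̇/(ṁ c_p) = 13.401 °C.
Integrating: T(t) = T_ss + (T₀ − T_ss) e^(−t/τ).
T(784) = 13.401 + (8.8987)·e^(−784/283.09) = 13.401 + (8.8987)·0.062696 = 13.959 °C.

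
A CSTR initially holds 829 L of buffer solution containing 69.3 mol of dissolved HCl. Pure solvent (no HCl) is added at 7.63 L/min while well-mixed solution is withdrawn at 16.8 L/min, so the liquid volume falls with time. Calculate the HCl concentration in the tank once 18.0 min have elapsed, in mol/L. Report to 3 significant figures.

0.0695 mol/L

Let m(t) be the amount of HCl. Volume: V(t) = V₀ + (Q_in − Q_out) t = 829 − 9.1700 t; V(18.0) = 663.94 L.
Solute balance: dm/dt = 0 − Q_out C = −Q_out m/V(t).
dm/m = −Q_out dt/(V₀ − 9.1700 t); integrating gives ln(m/m₀) = −(Q_out/(Q_in−Q_out)) ln(V/V₀).
m = m₀ (V₀/V)^(Q_out/(Q_in−Q_out)) = 69.3 × (829/663.94)^(-1.8321) = 46.140 mol.
C = m/V = 46.140/663.94 = 0.069494 mol/L.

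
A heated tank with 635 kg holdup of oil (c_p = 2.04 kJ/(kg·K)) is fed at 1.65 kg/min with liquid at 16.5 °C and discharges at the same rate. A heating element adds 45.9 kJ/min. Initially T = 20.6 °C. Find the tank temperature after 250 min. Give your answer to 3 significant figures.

M c_p dT/dt = ṁ c_p (T_in − T) + Q̇.
τ = M/ṁ = 384.85 min; T_ss = T_in + Q̇/(ṁ c_p) = 16.5 + 45.9/(1.65·2.04) = 30.136 °C.
T approaches T_ss exponentially: T(t) = T_ss + (T₀ − T_ss) e^(−t/τ).
T(250) = 30.136 + (-9.5364)·e^(−250/384.85) = 30.136 + (-9.5364)·0.52225 = 25.156 °C.

25.2 °C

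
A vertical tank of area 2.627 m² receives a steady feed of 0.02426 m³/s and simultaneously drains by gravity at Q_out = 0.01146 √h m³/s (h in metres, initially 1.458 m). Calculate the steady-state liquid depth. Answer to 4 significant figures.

Level balance: A dh/dt = 0.02426 − 0.01146 √h. Setting dh/dt = 0:
Q_in = 0.01146 √h_ss ⇒ √h_ss = 0.02426/0.01146 = 2.11693.
h_ss = 2.11693² = 4.48139 m. (Since h₀ = 1.458 m < h_ss, the level will rise toward this value.)

4.481 m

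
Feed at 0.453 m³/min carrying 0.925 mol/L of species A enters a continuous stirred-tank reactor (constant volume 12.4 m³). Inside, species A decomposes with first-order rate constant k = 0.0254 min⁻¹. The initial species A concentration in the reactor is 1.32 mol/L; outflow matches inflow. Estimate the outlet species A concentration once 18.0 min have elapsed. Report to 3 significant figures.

0.800 mol/L

Species balance: V dC/dt = Q C_in − Q C − k V C.
This is linear with rate a = Q/V + k = 0.061932 min⁻¹.
C_ss = Q C_in/(Q + kV) = 0.54563 mol/L; C(t) = C_ss + (C₀ − C_ss) e^(−a t).
C(18.0) = 0.54563 + (0.77437)·e^(−0.061932·18.0) = 0.54563 + (0.77437)·0.32799 = 0.79962 mol/L.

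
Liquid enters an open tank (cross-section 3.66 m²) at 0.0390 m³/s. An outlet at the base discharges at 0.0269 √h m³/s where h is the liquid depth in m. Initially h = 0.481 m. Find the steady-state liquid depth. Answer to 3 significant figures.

Accumulation of liquid (constant cross-section A): A dh/dt = Q_in − 0.0269 √h. At steady state dh/dt = 0:
Q_in = 0.0269 √h_ss ⇒ √h_ss = 0.0390/0.0269 = 1.4498.
h_ss = 1.4498² = 2.1020 m. (Since h₀ = 0.481 m < h_ss, the level will rise toward this value.)

2.10 m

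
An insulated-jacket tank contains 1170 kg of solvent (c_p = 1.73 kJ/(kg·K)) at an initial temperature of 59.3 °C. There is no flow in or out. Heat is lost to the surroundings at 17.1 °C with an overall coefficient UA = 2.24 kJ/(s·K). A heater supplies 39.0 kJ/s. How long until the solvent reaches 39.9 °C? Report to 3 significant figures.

1380 s

Lumped-capacitance energy balance: M c_p dT/dt = UA(T_amb − T) + Q̇.
τ = M c_p/UA = 903.62 s; T_ss = T_amb + Q̇/UA = 17.1 + 39.0/2.24 = 34.511 °C.
T(t) = T_ss + (T₀ − T_ss)e^(−t/τ); set T = 39.9:
t = −τ ln[(T − T_ss)/(T₀ − T_ss)] = −903.62 · ln(0.21740) = 1378.9 s.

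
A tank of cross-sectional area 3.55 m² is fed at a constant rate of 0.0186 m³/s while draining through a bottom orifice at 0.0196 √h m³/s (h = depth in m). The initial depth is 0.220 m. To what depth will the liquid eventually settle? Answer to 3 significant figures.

A dh/dt = Q_in − 0.0196 √h. Steady state requires inflow = outflow:
Q_in = 0.0196 √h_ss ⇒ √h_ss = 0.0186/0.0196 = 0.94898.
h_ss = 0.94898² = 0.90056 m. (Since h₀ = 0.220 m < h_ss, the level will rise toward this value.)

0.901 m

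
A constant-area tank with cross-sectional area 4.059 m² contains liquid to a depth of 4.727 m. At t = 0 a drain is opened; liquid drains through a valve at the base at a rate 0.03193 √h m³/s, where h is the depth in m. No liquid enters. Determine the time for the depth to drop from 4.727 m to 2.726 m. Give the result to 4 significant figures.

Accumulation of liquid (constant cross-section A): A dh/dt = −0.03193 √h.
This is separable: 2 d(√h)/dt = −0.03193/A, so √h = √h₀ − (0.03193/(2A)) t.
t = 2A(√h₀ − √h)/0.03193 = 2·4.059·(√4.727 − √2.726)/0.03193
  = 8.11800 × (2.17417 − 1.65106) / 0.03193 = 132.996 s.

133.0 s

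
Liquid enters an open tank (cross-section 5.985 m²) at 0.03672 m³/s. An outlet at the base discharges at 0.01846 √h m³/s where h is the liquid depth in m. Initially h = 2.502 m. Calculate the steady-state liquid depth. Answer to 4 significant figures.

Level balance: A dh/dt = 0.03672 − 0.01846 √h. Setting dh/dt = 0:
Q_in = 0.01846 √h_ss ⇒ √h_ss = 0.03672/0.01846 = 1.98917.
h_ss = 1.98917² = 3.95678 m. (Since h₀ = 2.502 m < h_ss, the level will rise toward this value.)

3.957 m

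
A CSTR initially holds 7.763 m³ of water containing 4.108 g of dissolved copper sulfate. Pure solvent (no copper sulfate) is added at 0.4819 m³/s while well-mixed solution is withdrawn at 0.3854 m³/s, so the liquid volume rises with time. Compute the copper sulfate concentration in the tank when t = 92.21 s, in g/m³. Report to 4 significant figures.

Let m(t) be the amount of copper sulfate. Volume: V(t) = V₀ + (Q_in − Q_out) t = 7.763 + 0.0965000 t; V(92.21) = 16.6613 m³.
Solute balance: dm/dt = 0 − Q_out C = −Q_out m/V(t).
dm/m = −Q_out dt/(V₀ + 0.0965000 t); integrating gives ln(m/m₀) = −(Q_out/(Q_in−Q_out)) ln(V/V₀).
m = m₀ (V₀/V)^(Q_out/(Q_in−Q_out)) = 4.108 × (7.763/16.6613)^(3.99378) = 0.194527 g.
C = m/V = 0.194527/16.6613 = 0.0116754 g/m³.

0.01168 g/m³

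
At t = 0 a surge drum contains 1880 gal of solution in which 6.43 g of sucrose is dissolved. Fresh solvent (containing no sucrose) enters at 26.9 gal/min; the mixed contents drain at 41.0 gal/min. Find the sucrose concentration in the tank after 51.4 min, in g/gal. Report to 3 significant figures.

Total volume: dV/dt = Q_in − Q_out = -14.100 gal/min, so V(t) = 1880 − 14.100 t and V(51.4) = 1155.3 gal.
Species balance (pure solvent in): dm/dt = −Q_out · m/V(t).
Separate: dm/m = −Q_out dt/V(t) ⇒ ln(m/m₀) = −(Q_out/(Q_in−Q_out)) ln(V/V₀).
m = m₀ (V₀/V)^(Q_out/(Q_in−Q_out)) = 6.43 × (1880/1155.3)^(-2.9078) = 1.5605 g.
C = m/V = 1.5605/1155.3 = 0.0013508 g/gal.

0.00135 g/gal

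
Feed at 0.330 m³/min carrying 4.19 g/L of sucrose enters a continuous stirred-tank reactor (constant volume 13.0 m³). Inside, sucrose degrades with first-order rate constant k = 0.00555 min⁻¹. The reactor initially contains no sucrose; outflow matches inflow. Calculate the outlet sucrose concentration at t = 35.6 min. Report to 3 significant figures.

Accumulation = in − out − consumed: V dC/dt = Q C_in − Q C − k V C.
dC/dt = (Q/V) C_in − (Q/V + k) C; effective rate a = Q/V + k = 0.025385 + 0.00555 = 0.030935 min⁻¹.
C_ss = Q C_in/(Q + kV) = 3.4383 g/L; C(t) = C_ss + (C₀ − C_ss) e^(−a t).
C(35.6) = 3.4383 + (-3.4383)·e^(−0.030935·35.6) = 3.4383 + (-3.4383)·0.33245 = 2.2952 g/L.

2.30 g/L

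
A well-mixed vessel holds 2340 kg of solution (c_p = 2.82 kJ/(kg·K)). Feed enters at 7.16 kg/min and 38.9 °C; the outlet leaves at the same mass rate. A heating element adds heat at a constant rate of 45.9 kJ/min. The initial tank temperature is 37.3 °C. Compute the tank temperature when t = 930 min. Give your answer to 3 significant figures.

40.9 °C

First-law balance (no shaft work): M c_p dT/dt = ṁ c_p (T_in − T) + 45.9.
τ = M/ṁ = 326.82 min; T_ss = T_in + Q̇/(ṁ c_p) = 38.9 + 45.9/(7.16·2.82) = 41.173 °C.
T approaches T_ss exponentially: T(t) = T_ss + (T₀ − T_ss) e^(−t/τ).
T(930) = 41.173 + (-3.8733)·e^(−930/326.82) = 41.173 + (-3.8733)·0.058097 = 40.948 °C.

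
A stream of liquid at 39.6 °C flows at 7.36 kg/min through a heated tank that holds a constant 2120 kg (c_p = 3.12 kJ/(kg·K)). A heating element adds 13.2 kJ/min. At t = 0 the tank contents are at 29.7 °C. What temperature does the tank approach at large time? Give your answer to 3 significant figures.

40.2 °C

Heat balance on the well-mixed liquid: M c_p dT/dt = ṁ c_p (T_in − T) + 13.2.
At steady state dT/dt = 0 ⇒ T_ss = T_in + Q̇/(ṁ c_p) = 39.6 + 13.2/(7.36·3.12) = 40.175 °C.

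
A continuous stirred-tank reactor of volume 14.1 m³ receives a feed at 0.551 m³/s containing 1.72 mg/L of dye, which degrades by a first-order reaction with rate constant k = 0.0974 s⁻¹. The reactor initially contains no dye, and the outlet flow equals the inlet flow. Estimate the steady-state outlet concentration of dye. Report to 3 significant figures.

0.492 mg/L

V dC/dt = Q(C_in − C) − k V C.
At steady state: 0 = Q C_in − (Q + kV) C_ss, so C_ss = Q C_in/(Q + kV).
C_ss = 0.551·1.72/(0.551 + 0.0974·14.1) = 0.94772/1.9243 = 0.49249 mg/L.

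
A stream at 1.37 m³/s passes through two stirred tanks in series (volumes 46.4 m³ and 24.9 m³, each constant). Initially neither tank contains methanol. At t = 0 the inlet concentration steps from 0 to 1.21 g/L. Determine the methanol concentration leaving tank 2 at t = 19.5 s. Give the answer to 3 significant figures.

0.221 g/L

Species balance on tank i: dCᵢ/dt = (Cᵢ₋₁ − Cᵢ)/τᵢ with τᵢ = Vᵢ/Q.
τ₁ = 46.4/1.37 = 33.869 s; τ₂ = 24.9/1.37 = 18.175 s.
Tank 1: C₁ = C_in(1 − e^(−t/τ₁)). Tank 2 (τ₁ ≠ τ₂): C₂ = C_in[1 − (τ₁ e^(−t/τ₁) − τ₂ e^(−t/τ₂))/(τ₁ − τ₂)].
At t = 19.5: e^(−t/τ₁) = 0.56228, e^(−t/τ₂) = 0.34202.
C₂ = 1.21·[1 − (33.869·0.56228 − 18.175·0.34202)/(15.693)] = 1.21·0.18262 = 0.22098 g/L.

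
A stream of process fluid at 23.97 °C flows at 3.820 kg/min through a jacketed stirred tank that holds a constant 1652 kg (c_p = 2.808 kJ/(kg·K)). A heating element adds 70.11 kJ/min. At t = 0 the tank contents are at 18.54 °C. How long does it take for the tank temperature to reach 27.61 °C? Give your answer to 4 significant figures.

Energy balance: M c_p dT/dt = ṁ c_p (T_in − T) + 70.11.
τ = M/ṁ = 432.461 min; T_ss = T_in + Q̇/(ṁ c_p) = 30.5061 °C.
T(t) = T_ss + (T₀ − T_ss) e^(−t/τ). Set T = 27.61:
e^(−t/τ) = (27.61 − 30.5061)/(18.54 − 30.5061) = 0.242026
t = −432.461 · ln(0.242026) = 613.536 min.

613.5 min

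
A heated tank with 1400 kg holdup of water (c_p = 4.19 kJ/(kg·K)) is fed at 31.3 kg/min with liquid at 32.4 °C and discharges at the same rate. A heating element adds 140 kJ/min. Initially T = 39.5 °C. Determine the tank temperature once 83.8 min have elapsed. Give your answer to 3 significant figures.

Energy balance: M c_p dT/dt = ṁ c_p (T_in − T) + 140.
Rearrange: dT/dt = (T_ss − T)/τ with τ = M/ṁ = 44.728 min and T_ss = T_in + Q̇/(ṁ c_p) = 33.468 °C.
Solution: T(t) = T_ss + (T₀ − T_ss) e^(−t/τ).
T(83.8) = 33.468 + (6.0325)·e^(−83.8/44.728) = 33.468 + (6.0325)·0.15358 = 34.394 °C.

34.4 °C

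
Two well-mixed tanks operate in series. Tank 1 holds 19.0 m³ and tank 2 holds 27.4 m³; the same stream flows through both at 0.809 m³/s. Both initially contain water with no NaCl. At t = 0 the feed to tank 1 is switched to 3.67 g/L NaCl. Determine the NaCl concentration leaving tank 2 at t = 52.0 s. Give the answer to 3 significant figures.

2.00 g/L

Each tank obeys Vᵢ dCᵢ/dt = Q(Cᵢ₋₁ − Cᵢ), so τᵢ = Vᵢ/Q.
τ₁ = 19.0/0.809 = 23.486 s; τ₂ = 27.4/0.809 = 33.869 s.
Tank 1: C₁ = C_in(1 − e^(−t/τ₁)). Tank 2 (τ₁ ≠ τ₂): C₂ = C_in[1 − (τ₁ e^(−t/τ₁) − τ₂ e^(−t/τ₂))/(τ₁ − τ₂)].
At t = 52.0: e^(−t/τ₁) = 0.10925, e^(−t/τ₂) = 0.21538.
C₂ = 3.67·[1 − (23.486·0.10925 − 33.869·0.21538)/(-10.383)] = 3.67·0.54455 = 1.9985 g/L.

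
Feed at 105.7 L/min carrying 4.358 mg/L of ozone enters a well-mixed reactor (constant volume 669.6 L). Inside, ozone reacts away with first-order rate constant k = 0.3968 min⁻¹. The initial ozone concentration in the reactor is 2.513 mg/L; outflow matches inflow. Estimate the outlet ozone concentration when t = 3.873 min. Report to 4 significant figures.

Species balance: V dC/dt = Q C_in − Q C − k V C.
This is linear with rate a = Q/V + k = 0.554655 min⁻¹.
C_ss = Q C_in/(Q + kV) = 1.24029 mg/L; C(t) = C_ss + (C₀ − C_ss) e^(−a t).
C(3.873) = 1.24029 + (1.27271)·e^(−0.554655·3.873) = 1.24029 + (1.27271)·0.116696 = 1.38881 mg/L.

1.389 mg/L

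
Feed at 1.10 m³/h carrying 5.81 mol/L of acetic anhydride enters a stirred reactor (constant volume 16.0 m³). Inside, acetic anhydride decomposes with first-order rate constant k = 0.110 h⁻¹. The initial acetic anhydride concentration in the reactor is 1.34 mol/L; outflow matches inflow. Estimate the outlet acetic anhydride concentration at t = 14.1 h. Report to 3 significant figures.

V dC/dt = Q(C_in − C) − k V C.
dC/dt = (Q/V) C_in − (Q/V + k) C; effective rate a = Q/V + k = 0.068750 + 0.110 = 0.17875 h⁻¹.
C_ss = Q C_in/(Q + kV) = 2.2346 mol/L; C(t) = C_ss + (C₀ − C_ss) e^(−a t).
C(14.1) = 2.2346 + (-0.89462)·e^(−0.17875·14.1) = 2.2346 + (-0.89462)·0.080429 = 2.1627 mol/L.

2.16 mol/L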